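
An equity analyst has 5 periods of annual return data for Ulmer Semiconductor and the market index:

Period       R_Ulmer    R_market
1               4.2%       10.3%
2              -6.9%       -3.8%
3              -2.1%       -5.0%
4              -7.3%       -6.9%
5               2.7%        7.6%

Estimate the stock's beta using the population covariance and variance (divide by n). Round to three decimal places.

0.620

Mean R_i = (4.2 − 6.9 − 2.1 − 7.3 + 2.7) / 5 = -1.8800%
Mean R_m = (10.3 − 3.8 − 5.0 − 6.9 + 7.6) / 5 = 0.4400%
Σ(R_i − R̄_i)(R_m − R̄_m) = 155.0060  ⇒  Cov = 155.0060 / 5 = 31.0012
Σ(R_m − R̄_m)² = 249.9320  ⇒  Var(R_m) = 249.9320 / 5 = 49.9864
β = Cov / Var(R_m) = 31.0012 / 49.9864 = 0.6202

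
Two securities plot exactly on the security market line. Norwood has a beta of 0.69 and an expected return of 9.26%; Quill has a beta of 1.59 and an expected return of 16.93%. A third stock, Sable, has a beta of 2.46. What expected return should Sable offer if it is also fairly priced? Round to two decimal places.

24.34%

MRP (SML slope) = (16.93% − 9.26%) / (1.59 − 0.69) = 7.67% / 0.90 = 8.5222%
R_f (intercept) = 9.26% − 0.69 × 8.5222% = 3.3797%
E(R_Sable) = R_f + β × MRP = 3.3797% + 2.46 × 8.5222% = 24.34%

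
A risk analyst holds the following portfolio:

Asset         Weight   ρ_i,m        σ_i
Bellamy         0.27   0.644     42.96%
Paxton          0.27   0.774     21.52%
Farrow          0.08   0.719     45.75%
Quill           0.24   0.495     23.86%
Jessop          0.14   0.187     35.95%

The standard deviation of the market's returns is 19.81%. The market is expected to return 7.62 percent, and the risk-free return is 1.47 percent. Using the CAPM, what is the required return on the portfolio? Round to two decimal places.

β_Bellamy = 0.644 × 42.96% / 19.81% = 1.3966
β_Paxton = 0.774 × 21.52% / 19.81% = 0.8408
β_Farrow = 0.719 × 45.75% / 19.81% = 1.6605
β_Quill = 0.495 × 23.86% / 19.81% = 0.5962
β_Jessop = 0.187 × 35.95% / 19.81% = 0.3394
β_P = Σ w_i β_i = 0.27×1.3966 + 0.27×0.8408 + 0.08×1.6605 + 0.24×0.5962 + 0.14×0.3394 = 0.9275
MRP = 7.62% − 1.47% = 6.15%
E(R_P) = R_f + β_P × MRP = 1.47% + 0.9275 × 6.15% = 7.17%

7.17%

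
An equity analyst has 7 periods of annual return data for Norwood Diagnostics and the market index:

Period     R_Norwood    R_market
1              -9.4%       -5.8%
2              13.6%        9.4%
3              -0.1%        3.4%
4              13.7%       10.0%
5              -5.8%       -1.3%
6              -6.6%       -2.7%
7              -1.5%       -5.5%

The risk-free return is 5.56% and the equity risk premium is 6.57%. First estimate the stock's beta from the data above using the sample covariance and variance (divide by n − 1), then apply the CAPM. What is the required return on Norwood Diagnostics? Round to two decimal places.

14.21%

Mean R_i = (-9.4 + 13.6 − 0.1 + 13.7 − 5.8 − 6.6 − 1.5) / 7 = 0.5571%
Mean R_m = (-5.8 + 9.4 + 3.4 + 10.0 − 1.3 − 2.7 − 5.5) / 7 = 1.0714%
Σ(R_i − R̄_i)(R_m − R̄_m) = 348.4514  ⇒  Cov = 348.4514 / 6 = 58.0752
Σ(R_m − R̄_m)² = 264.7543  ⇒  Var(R_m) = 264.7543 / 6 = 44.1257
β = Cov / Var(R_m) = 58.0752 / 44.1257 = 1.3161
E(R) = R_f + β × MRP = 5.56% + 1.3161 × 6.57% = 14.21%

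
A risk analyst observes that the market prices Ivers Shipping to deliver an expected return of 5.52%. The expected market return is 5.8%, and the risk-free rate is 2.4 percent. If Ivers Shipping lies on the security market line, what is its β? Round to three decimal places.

0.918

MRP = 5.8% − 2.4% = 3.40%
β = (E(R) − R_f) / MRP = (5.52% − 2.4%) / 3.4% = 3.12% / 3.4% = 0.918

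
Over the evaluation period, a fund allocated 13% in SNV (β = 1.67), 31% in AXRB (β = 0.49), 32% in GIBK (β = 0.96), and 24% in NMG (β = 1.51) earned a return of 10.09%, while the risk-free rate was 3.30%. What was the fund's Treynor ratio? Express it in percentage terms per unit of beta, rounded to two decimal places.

6.54%

β_P = 0.13×1.67 + 0.31×0.49 + 0.32×0.96 + 0.24×1.51 = 1.0386
Treynor = (R_P − R_f) / β_P = (10.09% − 3.30%) / 1.0386 = 6.79% / 1.0386 = 6.54%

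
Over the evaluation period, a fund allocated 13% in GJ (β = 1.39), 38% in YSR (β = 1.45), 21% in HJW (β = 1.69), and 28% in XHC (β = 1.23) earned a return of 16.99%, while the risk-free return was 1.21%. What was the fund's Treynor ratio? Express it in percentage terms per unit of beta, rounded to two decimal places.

β_P = 0.13×1.39 + 0.38×1.45 + 0.21×1.69 + 0.28×1.23 = 1.4310
Treynor = (R_P − R_f) / β_P = (16.99% − 1.21%) / 1.4310 = 15.78% / 1.4310 = 11.03%

11.03%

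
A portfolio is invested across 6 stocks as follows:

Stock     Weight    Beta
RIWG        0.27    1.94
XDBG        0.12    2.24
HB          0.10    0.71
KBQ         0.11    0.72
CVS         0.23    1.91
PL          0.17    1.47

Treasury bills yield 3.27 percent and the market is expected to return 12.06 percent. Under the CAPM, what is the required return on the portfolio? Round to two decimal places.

β_P = Σ w_i β_i = 0.27×1.94 + 0.12×2.24 + 0.10×0.71 + 0.11×0.72 + 0.23×1.91 + 0.17×1.47 = 1.6320
MRP = 12.06% − 3.27% = 8.79%
E(R_P) = R_f + β_P × MRP = 3.27% + 1.6320 × 8.79% = 17.62%

17.62%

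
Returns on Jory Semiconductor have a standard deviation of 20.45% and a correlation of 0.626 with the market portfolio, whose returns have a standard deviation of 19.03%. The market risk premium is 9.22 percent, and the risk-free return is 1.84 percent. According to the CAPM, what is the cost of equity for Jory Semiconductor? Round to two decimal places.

β = ρ × σ_i / σ_m = 0.626 × 20.45% / 19.03% = 0.6727
E(R) = 1.84% + 0.6727 × 9.22% = 8.04%

8.04%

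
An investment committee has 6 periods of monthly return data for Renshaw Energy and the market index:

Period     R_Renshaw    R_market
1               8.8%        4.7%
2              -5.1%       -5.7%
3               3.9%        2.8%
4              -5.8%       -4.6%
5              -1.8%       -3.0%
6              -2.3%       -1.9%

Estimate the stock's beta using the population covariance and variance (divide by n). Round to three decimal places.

1.331

Mean R_i = (8.8 − 5.1 + 3.9 − 5.8 − 1.8 − 2.3) / 6 = -0.3833%
Mean R_m = (4.7 − 5.7 + 2.8 − 4.6 − 3.0 − 1.9) / 6 = -1.2833%
Σ(R_i − R̄_i)(R_m − R̄_m) = 114.8483  ⇒  Cov = 114.8483 / 6 = 19.1414
Σ(R_m − R̄_m)² = 86.3083  ⇒  Var(R_m) = 86.3083 / 6 = 14.3847
β = Cov / Var(R_m) = 19.1414 / 14.3847 = 1.3307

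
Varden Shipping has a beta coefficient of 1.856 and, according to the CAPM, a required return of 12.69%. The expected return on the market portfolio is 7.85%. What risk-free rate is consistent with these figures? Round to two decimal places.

2.20%

E(R) = R_f + β(E(R_m) − R_f) = R_f(1 − β) + β·E(R_m)
12.69% = R_f × (1 − 1.856) + 1.856 × 7.85%
12.69% = R_f × -0.856 + 14.56960%
R_f = (12.69% − 14.56960%) / -0.856 = 2.20%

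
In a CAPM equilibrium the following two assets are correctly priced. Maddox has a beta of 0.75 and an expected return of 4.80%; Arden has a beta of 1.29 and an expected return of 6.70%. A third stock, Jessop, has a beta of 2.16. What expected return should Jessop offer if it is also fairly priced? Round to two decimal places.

9.76%

MRP (SML slope) = (6.70% − 4.80%) / (1.29 − 0.75) = 1.90% / 0.54 = 3.5185%
R_f (intercept) = 4.80% − 0.75 × 3.5185% = 2.1611%
E(R_Jessop) = R_f + β × MRP = 2.1611% + 2.16 × 3.5185% = 9.76%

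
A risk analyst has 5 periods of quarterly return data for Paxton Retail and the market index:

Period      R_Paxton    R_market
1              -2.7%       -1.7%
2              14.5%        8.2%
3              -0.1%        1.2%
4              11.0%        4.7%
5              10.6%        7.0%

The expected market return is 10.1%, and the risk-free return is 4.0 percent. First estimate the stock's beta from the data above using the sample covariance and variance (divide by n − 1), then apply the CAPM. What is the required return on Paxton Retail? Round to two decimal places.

Mean R_i = (-2.7 + 14.5 − 0.1 + 11.0 + 10.6) / 5 = 6.6600%
Mean R_m = (-1.7 + 8.2 + 1.2 + 4.7 + 7.0) / 5 = 3.8800%
Σ(R_i − R̄_i)(R_m − R̄_m) = 120.0660  ⇒  Cov = 120.0660 / 4 = 30.0165
Σ(R_m − R̄_m)² = 67.3880  ⇒  Var(R_m) = 67.3880 / 4 = 16.8470
β = Cov / Var(R_m) = 30.0165 / 16.8470 = 1.7817
MRP = 10.1% − 4.0% = 6.10%
E(R) = R_f + β × MRP = 4.0% + 1.7817 × 6.1% = 14.87%

14.87%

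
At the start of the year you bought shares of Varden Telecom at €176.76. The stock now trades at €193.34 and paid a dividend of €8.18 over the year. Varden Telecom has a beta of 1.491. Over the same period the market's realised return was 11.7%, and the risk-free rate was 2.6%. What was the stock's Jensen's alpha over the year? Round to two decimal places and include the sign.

Realised HPR = (P1 + D1 − P0) / P0 = (193.34 + 8.18 − 176.76) / 176.76 = 24.76 / 176.76 = 14.0077%
MRP = 11.7% − 2.6% = 9.10%
CAPM required = R_f + β·MRP = 2.6% + 1.491 × 9.1% = 16.1681%
α = realised − required = 14.0077% − 16.1681% = -2.16%

-2.16%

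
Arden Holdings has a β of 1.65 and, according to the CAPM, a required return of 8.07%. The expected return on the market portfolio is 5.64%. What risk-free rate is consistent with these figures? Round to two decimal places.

E(R) = R_f + β(E(R_m) − R_f) = R_f(1 − β) + β·E(R_m)
8.07% = R_f × (1 − 1.65) + 1.65 × 5.64%
8.07% = R_f × -0.65 + 9.3060%
R_f = (8.07% − 9.3060%) / -0.65 = 1.90%

1.90%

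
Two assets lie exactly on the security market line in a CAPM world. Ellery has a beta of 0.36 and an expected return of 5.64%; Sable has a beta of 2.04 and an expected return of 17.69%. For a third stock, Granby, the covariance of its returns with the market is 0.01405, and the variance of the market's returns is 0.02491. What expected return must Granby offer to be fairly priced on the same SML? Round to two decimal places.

MRP = (17.69% − 5.64%) / (2.04 − 0.36) = 7.1726%
R_f = 5.64% − 0.36 × 7.1726% = 3.0579%
β_Granby = Cov / Var(R_m) = 0.01405 / 0.02491 = 0.5640
E(R_Granby) = R_f + β × MRP = 3.0579% + 0.5640 × 7.1726% = 7.10%

7.10%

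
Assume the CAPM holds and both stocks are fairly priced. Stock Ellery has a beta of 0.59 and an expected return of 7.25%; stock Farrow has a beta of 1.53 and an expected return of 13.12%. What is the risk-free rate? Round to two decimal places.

3.57%

Both satisfy E(R) = R_f + β·MRP, so the slope of the SML is
MRP = (13.12% − 7.25%) / (1.53 − 0.59) = 5.87% / 0.94 = 6.2447%
R_f = E(R_Ellery) − β_Ellery·MRP = 7.25% − 0.59 × 6.2447% = 3.5656%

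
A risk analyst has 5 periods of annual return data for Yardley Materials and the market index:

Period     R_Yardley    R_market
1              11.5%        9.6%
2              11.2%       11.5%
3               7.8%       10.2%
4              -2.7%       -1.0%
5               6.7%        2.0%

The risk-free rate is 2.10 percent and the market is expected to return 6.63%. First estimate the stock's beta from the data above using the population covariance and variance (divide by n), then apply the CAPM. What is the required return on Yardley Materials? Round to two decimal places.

6.17%

Mean R_i = (11.5 + 11.2 + 7.8 − 2.7 + 6.7) / 5 = 6.9000%
Mean R_m = (9.6 + 11.5 + 10.2 − 1.0 + 2.0) / 5 = 6.4600%
Σ(R_i − R̄_i)(R_m − R̄_m) = 111.9900  ⇒  Cov = 111.9900 / 5 = 22.3980
Σ(R_m − R̄_m)² = 124.7920  ⇒  Var(R_m) = 124.7920 / 5 = 24.9584
β = Cov / Var(R_m) = 22.3980 / 24.9584 = 0.8974
MRP = 6.63% − 2.10% = 4.53%
E(R) = R_f + β × MRP = 2.10% + 0.8974 × 4.53% = 6.17%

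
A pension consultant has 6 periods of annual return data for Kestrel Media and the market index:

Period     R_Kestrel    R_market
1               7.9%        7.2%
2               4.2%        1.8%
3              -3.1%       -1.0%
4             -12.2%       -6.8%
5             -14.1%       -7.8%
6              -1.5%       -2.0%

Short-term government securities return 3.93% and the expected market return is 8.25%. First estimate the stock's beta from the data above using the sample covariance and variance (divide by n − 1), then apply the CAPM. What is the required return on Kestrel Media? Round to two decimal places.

10.53%

Mean R_i = (7.9 + 4.2 − 3.1 − 12.2 − 14.1 − 1.5) / 6 = -3.1333%
Mean R_m = (7.2 + 1.8 − 1.0 − 6.8 − 7.8 − 2.0) / 6 = -1.4333%
Σ(R_i − R̄_i)(R_m − R̄_m) = 236.5333  ⇒  Cov = 236.5333 / 5 = 47.3067
Σ(R_m − R̄_m)² = 154.8333  ⇒  Var(R_m) = 154.8333 / 5 = 30.9667
β = Cov / Var(R_m) = 47.3067 / 30.9667 = 1.5277
MRP = 8.25% − 3.93% = 4.32%
E(R) = R_f + β × MRP = 3.93% + 1.5277 × 4.32% = 10.53%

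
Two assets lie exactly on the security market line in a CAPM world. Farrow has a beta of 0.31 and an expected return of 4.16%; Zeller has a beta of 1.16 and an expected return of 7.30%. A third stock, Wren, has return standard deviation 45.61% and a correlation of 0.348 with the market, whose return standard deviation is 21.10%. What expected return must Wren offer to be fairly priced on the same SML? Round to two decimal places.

MRP = (7.30% − 4.16%) / (1.16 − 0.31) = 3.6941%
R_f = 4.16% − 0.31 × 3.6941% = 3.0148%
β_Wren = ρ·σ_i/σ_m = 0.348 × 45.61 / 21.10 = 0.7522
E(R_Wren) = R_f + β × MRP = 3.0148% + 0.7522 × 3.6941% = 5.79%

5.79%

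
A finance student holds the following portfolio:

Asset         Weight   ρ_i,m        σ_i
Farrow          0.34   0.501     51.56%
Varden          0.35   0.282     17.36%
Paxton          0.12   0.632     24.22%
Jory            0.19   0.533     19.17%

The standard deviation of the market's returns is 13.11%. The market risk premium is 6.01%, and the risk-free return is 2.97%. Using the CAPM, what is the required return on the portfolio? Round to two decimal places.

9.51%

β_Farrow = 0.501 × 51.56% / 13.11% = 1.9704
β_Varden = 0.282 × 17.36% / 13.11% = 0.3734
β_Paxton = 0.632 × 24.22% / 13.11% = 1.1676
β_Jory = 0.533 × 19.17% / 13.11% = 0.7794
β_P = Σ w_i β_i = 0.34×1.9704 + 0.35×0.3734 + 0.12×1.1676 + 0.19×0.7794 = 1.0888
E(R_P) = R_f + β_P × MRP = 2.97% + 1.0888 × 6.01% = 9.51%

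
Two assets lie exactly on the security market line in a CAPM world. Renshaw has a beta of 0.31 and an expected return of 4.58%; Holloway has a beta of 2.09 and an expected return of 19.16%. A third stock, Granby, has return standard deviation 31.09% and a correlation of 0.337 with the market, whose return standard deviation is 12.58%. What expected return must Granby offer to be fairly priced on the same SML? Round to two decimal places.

8.86%

MRP = (19.16% − 4.58%) / (2.09 − 0.31) = 8.1910%
R_f = 4.58% − 0.31 × 8.1910% = 2.0408%
β_Granby = ρ·σ_i/σ_m = 0.337 × 31.09 / 12.58 = 0.8329
E(R_Granby) = R_f + β × MRP = 2.0408% + 0.8329 × 8.1910% = 8.86%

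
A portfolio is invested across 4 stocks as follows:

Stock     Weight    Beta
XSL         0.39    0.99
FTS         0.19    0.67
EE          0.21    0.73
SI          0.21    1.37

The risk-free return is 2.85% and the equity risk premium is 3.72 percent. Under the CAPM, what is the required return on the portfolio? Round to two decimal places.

β_P = Σ w_i β_i = 0.39×0.99 + 0.19×0.67 + 0.21×0.73 + 0.21×1.37 = 0.9544
E(R_P) = R_f + β_P × MRP = 2.85% + 0.9544 × 3.72% = 6.40%

6.40%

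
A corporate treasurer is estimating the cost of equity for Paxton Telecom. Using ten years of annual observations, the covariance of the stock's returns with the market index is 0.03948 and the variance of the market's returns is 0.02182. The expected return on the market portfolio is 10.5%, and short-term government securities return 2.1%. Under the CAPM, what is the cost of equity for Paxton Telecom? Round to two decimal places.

β = Cov(R_i, R_m) / Var(R_m) = 0.03948 / 0.02182 = 1.8093
MRP = 10.5% − 2.1% = 8.40%
E(R) = R_f + β × MRP = 2.1% + 1.8093 × 8.4% = 17.30%

17.30%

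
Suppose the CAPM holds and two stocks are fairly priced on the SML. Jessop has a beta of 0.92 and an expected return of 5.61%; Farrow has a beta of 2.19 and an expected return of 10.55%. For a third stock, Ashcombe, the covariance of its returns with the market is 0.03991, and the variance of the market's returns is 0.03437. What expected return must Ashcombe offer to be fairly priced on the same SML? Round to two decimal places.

MRP = (10.55% − 5.61%) / (2.19 − 0.92) = 3.8898%
R_f = 5.61% − 0.92 × 3.8898% = 2.0314%
β_Ashcombe = Cov / Var(R_m) = 0.03991 / 0.03437 = 1.1612
E(R_Ashcombe) = R_f + β × MRP = 2.0314% + 1.1612 × 3.8898% = 6.55%

6.55%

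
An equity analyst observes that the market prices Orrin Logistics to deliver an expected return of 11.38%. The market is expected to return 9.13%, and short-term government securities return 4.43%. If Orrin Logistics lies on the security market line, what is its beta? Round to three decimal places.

1.479

MRP = 9.13% − 4.43% = 4.70%
β = (E(R) − R_f) / MRP = (11.38% − 4.43%) / 4.70% = 6.95% / 4.70% = 1.479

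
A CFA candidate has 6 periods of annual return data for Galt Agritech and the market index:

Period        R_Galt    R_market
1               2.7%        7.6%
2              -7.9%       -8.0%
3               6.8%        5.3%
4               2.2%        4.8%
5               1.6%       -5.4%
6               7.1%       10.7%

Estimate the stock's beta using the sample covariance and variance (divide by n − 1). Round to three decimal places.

Mean R_i = (2.7 − 7.9 + 6.8 + 2.2 + 1.6 + 7.1) / 6 = 2.0833%
Mean R_m = (7.6 − 8.0 + 5.3 + 4.8 − 5.4 + 10.7) / 6 = 2.5000%
Σ(R_i − R̄_i)(R_m − R̄_m) = 166.4000  ⇒  Cov = 166.4000 / 5 = 33.2800
Σ(R_m − R̄_m)² = 279.0400  ⇒  Var(R_m) = 279.0400 / 5 = 55.8080
β = Cov / Var(R_m) = 33.2800 / 55.8080 = 0.5963

0.596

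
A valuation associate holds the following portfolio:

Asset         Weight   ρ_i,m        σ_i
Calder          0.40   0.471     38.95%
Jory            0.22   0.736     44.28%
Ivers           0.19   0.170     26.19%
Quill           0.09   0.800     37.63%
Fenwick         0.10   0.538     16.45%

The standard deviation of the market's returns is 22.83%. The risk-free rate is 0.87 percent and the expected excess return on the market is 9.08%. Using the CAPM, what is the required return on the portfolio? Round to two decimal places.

8.41%

β_Calder = 0.471 × 38.95% / 22.83% = 0.8036
β_Jory = 0.736 × 44.28% / 22.83% = 1.4275
β_Ivers = 0.170 × 26.19% / 22.83% = 0.1950
β_Quill = 0.800 × 37.63% / 22.83% = 1.3186
β_Fenwick = 0.538 × 16.45% / 22.83% = 0.3877
β_P = Σ w_i β_i = 0.40×0.8036 + 0.22×1.4275 + 0.19×0.1950 + 0.09×1.3186 + 0.10×0.3877 = 0.8300
E(R_P) = R_f + β_P × MRP = 0.87% + 0.8300 × 9.08% = 8.41%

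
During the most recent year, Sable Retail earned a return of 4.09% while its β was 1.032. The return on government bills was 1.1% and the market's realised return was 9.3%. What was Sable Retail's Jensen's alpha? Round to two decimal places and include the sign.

Market excess return = 9.3% − 1.1% = 8.20%
CAPM benchmark = R_f + β(R_m − R_f) = 1.1% + 1.032 × 8.2% = 9.5624%
α = actual − benchmark = 4.09% − 9.5624% = -5.47%

-5.47%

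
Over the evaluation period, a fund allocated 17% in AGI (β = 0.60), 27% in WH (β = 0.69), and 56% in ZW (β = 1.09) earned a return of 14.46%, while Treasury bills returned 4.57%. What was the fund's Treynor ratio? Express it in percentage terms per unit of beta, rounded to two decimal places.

β_P = 0.17×0.60 + 0.27×0.69 + 0.56×1.09 = 0.8987
Treynor = (R_P − R_f) / β_P = (14.46% − 4.57%) / 0.8987 = 9.89% / 0.8987 = 11.00%

11.00%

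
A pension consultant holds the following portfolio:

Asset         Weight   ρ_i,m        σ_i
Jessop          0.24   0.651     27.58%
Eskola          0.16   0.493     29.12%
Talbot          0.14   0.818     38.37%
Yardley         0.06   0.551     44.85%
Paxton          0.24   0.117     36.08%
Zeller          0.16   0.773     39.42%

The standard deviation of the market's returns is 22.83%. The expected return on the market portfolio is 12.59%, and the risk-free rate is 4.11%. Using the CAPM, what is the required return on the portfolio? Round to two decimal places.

β_Jessop = 0.651 × 27.58% / 22.83% = 0.7864
β_Eskola = 0.493 × 29.12% / 22.83% = 0.6288
β_Talbot = 0.818 × 38.37% / 22.83% = 1.3748
β_Yardley = 0.551 × 44.85% / 22.83% = 1.0825
β_Paxton = 0.117 × 36.08% / 22.83% = 0.1849
β_Zeller = 0.773 × 39.42% / 22.83% = 1.3347
β_P = Σ w_i β_i = 0.24×0.7864 + 0.16×0.6288 + 0.14×1.3748 + 0.06×1.0825 + 0.24×0.1849 + 0.16×1.3347 = 0.8047
MRP = 12.59% − 4.11% = 8.48%
E(R_P) = R_f + β_P × MRP = 4.11% + 0.8047 × 8.48% = 10.93%

10.93%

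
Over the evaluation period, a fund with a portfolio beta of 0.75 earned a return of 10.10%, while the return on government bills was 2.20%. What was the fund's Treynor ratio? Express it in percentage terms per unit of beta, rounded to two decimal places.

Treynor = (R_P − R_f) / β_P = (10.10% − 2.20%) / 0.7500 = 7.90% / 0.7500 = 10.53%

10.53%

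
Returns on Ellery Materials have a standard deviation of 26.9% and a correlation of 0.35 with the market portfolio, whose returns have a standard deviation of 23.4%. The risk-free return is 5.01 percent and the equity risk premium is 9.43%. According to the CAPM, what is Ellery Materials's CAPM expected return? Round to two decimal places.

8.80%

β = ρ × σ_i / σ_m = 0.35 × 26.9% / 23.4% = 0.4024
E(R) = 5.01% + 0.4024 × 9.43% = 8.80%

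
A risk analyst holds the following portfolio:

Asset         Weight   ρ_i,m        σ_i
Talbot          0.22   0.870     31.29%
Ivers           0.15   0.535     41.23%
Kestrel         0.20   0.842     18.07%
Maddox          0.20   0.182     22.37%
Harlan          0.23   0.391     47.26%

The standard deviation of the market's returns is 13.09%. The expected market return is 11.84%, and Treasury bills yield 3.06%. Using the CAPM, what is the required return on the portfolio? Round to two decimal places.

β_Talbot = 0.870 × 31.29% / 13.09% = 2.0796
β_Ivers = 0.535 × 41.23% / 13.09% = 1.6851
β_Kestrel = 0.842 × 18.07% / 13.09% = 1.1623
β_Maddox = 0.182 × 22.37% / 13.09% = 0.3110
β_Harlan = 0.391 × 47.26% / 13.09% = 1.4117
β_P = Σ w_i β_i = 0.22×2.0796 + 0.15×1.6851 + 0.20×1.1623 + 0.20×0.3110 + 0.23×1.4117 = 1.3296
MRP = 11.84% − 3.06% = 8.78%
E(R_P) = R_f + β_P × MRP = 3.06% + 1.3296 × 8.78% = 14.73%

14.73%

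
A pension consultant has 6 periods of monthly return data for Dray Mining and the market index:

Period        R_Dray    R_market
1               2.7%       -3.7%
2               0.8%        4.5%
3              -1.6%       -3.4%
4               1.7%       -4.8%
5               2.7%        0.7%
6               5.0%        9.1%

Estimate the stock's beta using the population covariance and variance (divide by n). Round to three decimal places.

Mean R_i = (2.7 + 0.8 − 1.6 + 1.7 + 2.7 + 5.0) / 6 = 1.8833%
Mean R_m = (-3.7 + 4.5 − 3.4 − 4.8 + 0.7 + 9.1) / 6 = 0.4000%
Σ(R_i − R̄_i)(R_m − R̄_m) = 33.7600  ⇒  Cov = 33.7600 / 6 = 5.6267
Σ(R_m − R̄_m)² = 150.8800  ⇒  Var(R_m) = 150.8800 / 6 = 25.1467
β = Cov / Var(R_m) = 5.6267 / 25.1467 = 0.2238

0.224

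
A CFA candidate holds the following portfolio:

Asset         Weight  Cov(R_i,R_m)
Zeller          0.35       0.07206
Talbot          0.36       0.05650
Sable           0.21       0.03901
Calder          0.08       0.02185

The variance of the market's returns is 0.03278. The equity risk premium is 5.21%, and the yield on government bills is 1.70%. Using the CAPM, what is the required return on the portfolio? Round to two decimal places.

10.52%

β_Zeller = 0.07206 / 0.03278 = 2.1983
β_Talbot = 0.05650 / 0.03278 = 1.7236
β_Sable = 0.03901 / 0.03278 = 1.1901
β_Calder = 0.02185 / 0.03278 = 0.6666
β_P = Σ w_i β_i = 0.35×2.1983 + 0.36×1.7236 + 0.21×1.1901 + 0.08×0.6666 = 1.6932
E(R_P) = R_f + β_P × MRP = 1.70% + 1.6932 × 5.21% = 10.52%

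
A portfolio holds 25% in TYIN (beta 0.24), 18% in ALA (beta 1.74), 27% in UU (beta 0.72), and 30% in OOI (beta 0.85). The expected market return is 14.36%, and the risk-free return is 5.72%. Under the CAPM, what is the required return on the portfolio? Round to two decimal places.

β_P = Σ w_i β_i = 0.25×0.24 + 0.18×1.74 + 0.27×0.72 + 0.30×0.85 = 0.8226
MRP = 14.36% − 5.72% = 8.64%
E(R_P) = R_f + β_P × MRP = 5.72% + 0.8226 × 8.64% = 12.83%

12.83%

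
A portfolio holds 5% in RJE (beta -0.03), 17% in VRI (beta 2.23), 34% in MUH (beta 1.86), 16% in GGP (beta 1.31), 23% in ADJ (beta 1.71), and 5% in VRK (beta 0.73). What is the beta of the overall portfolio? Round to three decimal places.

β_P = Σ w_i β_i = 0.05×-0.03 + 0.17×2.23 + 0.34×1.86 + 0.16×1.31 + 0.23×1.71 + 0.05×0.73 = 1.6494

1.649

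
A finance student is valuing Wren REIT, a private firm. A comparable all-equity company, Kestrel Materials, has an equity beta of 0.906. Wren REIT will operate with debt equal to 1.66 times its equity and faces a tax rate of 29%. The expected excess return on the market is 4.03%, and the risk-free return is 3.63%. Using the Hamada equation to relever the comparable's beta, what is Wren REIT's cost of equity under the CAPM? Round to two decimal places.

11.58%

β_L = β_U × [1 + (1 − t)(D/E)] = 0.906 × [1 + (1 − 0.29) × 1.66]
    = 0.906 × [1 + 0.71 × 1.66] = 0.906 × 2.1786 = 1.9738
E(R) = R_f + β_L × MRP = 3.63% + 1.9738 × 4.03% = 11.58%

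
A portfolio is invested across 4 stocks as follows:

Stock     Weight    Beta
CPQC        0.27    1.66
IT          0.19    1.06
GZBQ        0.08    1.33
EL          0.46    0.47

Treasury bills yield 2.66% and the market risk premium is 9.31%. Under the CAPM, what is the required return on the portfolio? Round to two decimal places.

11.71%

β_P = Σ w_i β_i = 0.27×1.66 + 0.19×1.06 + 0.08×1.33 + 0.46×0.47 = 0.9722
E(R_P) = R_f + β_P × MRP = 2.66% + 0.9722 × 9.31% = 11.71%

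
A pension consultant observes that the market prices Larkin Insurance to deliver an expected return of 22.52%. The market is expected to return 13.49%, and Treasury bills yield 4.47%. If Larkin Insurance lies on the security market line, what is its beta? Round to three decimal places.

2.001

MRP = 13.49% − 4.47% = 9.02%
β = (E(R) − R_f) / MRP = (22.52% − 4.47%) / 9.02% = 18.05% / 9.02% = 2.001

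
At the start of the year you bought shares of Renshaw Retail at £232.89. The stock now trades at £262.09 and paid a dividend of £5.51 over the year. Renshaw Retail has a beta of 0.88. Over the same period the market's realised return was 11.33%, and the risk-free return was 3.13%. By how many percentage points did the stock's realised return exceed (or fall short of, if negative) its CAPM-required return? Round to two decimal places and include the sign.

+4.56%

Realised HPR = (P1 + D1 − P0) / P0 = (262.09 + 5.51 − 232.89) / 232.89 = 34.71 / 232.89 = 14.9040%
MRP = 11.33% − 3.13% = 8.20%
CAPM required = R_f + β·MRP = 3.13% + 0.88 × 8.20% = 10.3460%
α = realised − required = 14.9040% − 10.3460% = +4.56%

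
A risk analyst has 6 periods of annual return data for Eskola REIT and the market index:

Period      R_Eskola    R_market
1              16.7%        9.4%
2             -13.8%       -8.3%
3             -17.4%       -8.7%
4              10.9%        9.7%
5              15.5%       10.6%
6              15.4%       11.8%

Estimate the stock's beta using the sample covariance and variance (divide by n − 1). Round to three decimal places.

1.595

Mean R_i = (16.7 − 13.8 − 17.4 + 10.9 + 15.5 + 15.4) / 6 = 4.5500%
Mean R_m = (9.4 − 8.3 − 8.7 + 9.7 + 10.6 + 11.8) / 6 = 4.0833%
Σ(R_i − R̄_i)(R_m − R̄_m) = 763.1750  ⇒  Cov = 763.1750 / 5 = 152.6350
Σ(R_m − R̄_m)² = 478.5883  ⇒  Var(R_m) = 478.5883 / 5 = 95.7177
β = Cov / Var(R_m) = 152.6350 / 95.7177 = 1.5946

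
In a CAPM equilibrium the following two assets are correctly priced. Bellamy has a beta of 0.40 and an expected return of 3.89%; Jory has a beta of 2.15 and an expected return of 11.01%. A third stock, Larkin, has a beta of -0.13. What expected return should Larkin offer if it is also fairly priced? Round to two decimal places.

1.73%

MRP (SML slope) = (11.01% − 3.89%) / (2.15 − 0.40) = 7.12% / 1.75 = 4.0686%
R_f (intercept) = 3.89% − 0.40 × 4.0686% = 2.2626%
E(R_Larkin) = R_f + β × MRP = 2.2626% + -0.13 × 4.0686% = 1.73%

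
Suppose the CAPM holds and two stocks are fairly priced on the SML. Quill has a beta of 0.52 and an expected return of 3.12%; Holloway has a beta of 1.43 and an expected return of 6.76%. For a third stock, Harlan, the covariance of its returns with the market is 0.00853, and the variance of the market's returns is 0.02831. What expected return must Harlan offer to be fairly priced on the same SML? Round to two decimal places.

2.25%

MRP = (6.76% − 3.12%) / (1.43 − 0.52) = 4.0000%
R_f = 3.12% − 0.52 × 4.0000% = 1.0400%
β_Harlan = Cov / Var(R_m) = 0.00853 / 0.02831 = 0.3013
E(R_Harlan) = R_f + β × MRP = 1.0400% + 0.3013 × 4.0000% = 2.25%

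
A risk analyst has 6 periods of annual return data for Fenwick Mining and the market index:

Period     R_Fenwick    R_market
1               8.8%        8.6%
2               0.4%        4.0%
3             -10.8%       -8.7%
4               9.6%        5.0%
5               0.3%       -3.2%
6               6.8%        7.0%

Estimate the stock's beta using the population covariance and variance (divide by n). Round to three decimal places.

Mean R_i = (8.8 + 0.4 − 10.8 + 9.6 + 0.3 + 6.8) / 6 = 2.5167%
Mean R_m = (8.6 + 4.0 − 8.7 + 5.0 − 3.2 + 7.0) / 6 = 2.1167%
Σ(R_i − R̄_i)(R_m − R̄_m) = 233.9183  ⇒  Cov = 233.9183 / 6 = 38.9864
Σ(R_m − R̄_m)² = 223.0083  ⇒  Var(R_m) = 223.0083 / 6 = 37.1681
β = Cov / Var(R_m) = 38.9864 / 37.1681 = 1.0489

1.049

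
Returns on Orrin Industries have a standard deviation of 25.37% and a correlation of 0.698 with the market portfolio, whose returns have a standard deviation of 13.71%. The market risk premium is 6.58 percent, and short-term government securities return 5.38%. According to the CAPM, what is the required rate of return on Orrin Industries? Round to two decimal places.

13.88%

β = ρ × σ_i / σ_m = 0.698 × 25.37% / 13.71% = 1.2916
E(R) = 5.38% + 1.2916 × 6.58% = 13.88%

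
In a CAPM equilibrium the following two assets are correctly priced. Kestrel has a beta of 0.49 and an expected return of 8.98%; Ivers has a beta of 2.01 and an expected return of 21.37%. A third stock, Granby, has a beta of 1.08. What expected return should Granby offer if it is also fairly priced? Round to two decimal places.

MRP (SML slope) = (21.37% − 8.98%) / (2.01 − 0.49) = 12.39% / 1.52 = 8.1513%
R_f (intercept) = 8.98% − 0.49 × 8.1513% = 4.9859%
E(R_Granby) = R_f + β × MRP = 4.9859% + 1.08 × 8.1513% = 13.79%

13.79%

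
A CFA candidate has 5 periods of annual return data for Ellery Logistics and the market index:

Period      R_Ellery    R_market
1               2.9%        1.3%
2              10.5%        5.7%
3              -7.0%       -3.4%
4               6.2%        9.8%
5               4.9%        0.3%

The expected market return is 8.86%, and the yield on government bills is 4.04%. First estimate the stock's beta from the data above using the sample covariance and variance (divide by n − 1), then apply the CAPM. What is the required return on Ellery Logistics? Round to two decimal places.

Mean R_i = (2.9 + 10.5 − 7.0 + 6.2 + 4.9) / 5 = 3.5000%
Mean R_m = (1.3 + 5.7 − 3.4 + 9.8 + 0.3) / 5 = 2.7400%
Σ(R_i − R̄_i)(R_m − R̄_m) = 101.7000  ⇒  Cov = 101.7000 / 4 = 25.4250
Σ(R_m − R̄_m)² = 104.3320  ⇒  Var(R_m) = 104.3320 / 4 = 26.0830
β = Cov / Var(R_m) = 25.4250 / 26.0830 = 0.9748
MRP = 8.86% − 4.04% = 4.82%
E(R) = R_f + β × MRP = 4.04% + 0.9748 × 4.82% = 8.74%

8.74%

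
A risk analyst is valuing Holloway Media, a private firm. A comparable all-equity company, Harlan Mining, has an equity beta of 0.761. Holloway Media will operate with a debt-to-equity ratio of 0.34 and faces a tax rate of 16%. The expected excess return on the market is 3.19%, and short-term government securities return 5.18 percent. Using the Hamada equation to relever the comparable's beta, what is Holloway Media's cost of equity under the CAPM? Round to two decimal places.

8.30%

β_L = β_U × [1 + (1 − t)(D/E)] = 0.761 × [1 + (1 − 0.16) × 0.34]
    = 0.761 × [1 + 0.84 × 0.34] = 0.761 × 1.2856 = 0.9783
E(R) = R_f + β_L × MRP = 5.18% + 0.9783 × 3.19% = 8.30%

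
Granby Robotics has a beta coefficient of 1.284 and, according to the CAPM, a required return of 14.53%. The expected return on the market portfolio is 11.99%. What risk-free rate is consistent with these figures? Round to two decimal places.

3.05%

E(R) = R_f + β(E(R_m) − R_f) = R_f(1 − β) + β·E(R_m)
14.53% = R_f × (1 − 1.284) + 1.284 × 11.99%
14.53% = R_f × -0.284 + 15.39516%
R_f = (14.53% − 15.39516%) / -0.284 = 3.05%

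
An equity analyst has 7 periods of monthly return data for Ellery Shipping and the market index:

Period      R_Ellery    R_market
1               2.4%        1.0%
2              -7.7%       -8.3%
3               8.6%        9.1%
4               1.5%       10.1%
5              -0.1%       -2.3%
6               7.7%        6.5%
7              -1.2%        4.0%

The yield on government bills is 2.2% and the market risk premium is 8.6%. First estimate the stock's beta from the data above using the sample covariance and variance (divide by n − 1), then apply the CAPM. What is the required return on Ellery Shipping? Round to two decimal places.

7.91%

Mean R_i = (2.4 − 7.7 + 8.6 + 1.5 − 0.1 + 7.7 − 1.2) / 7 = 1.6000%
Mean R_m = (1.0 − 8.3 + 9.1 + 10.1 − 2.3 + 6.5 + 4.0) / 7 = 2.8714%
Σ(R_i − R̄_i)(R_m − R̄_m) = 173.0400  ⇒  Cov = 173.0400 / 6 = 28.8400
Σ(R_m − R̄_m)² = 260.5343  ⇒  Var(R_m) = 260.5343 / 6 = 43.4224
β = Cov / Var(R_m) = 28.8400 / 43.4224 = 0.6642
E(R) = R_f + β × MRP = 2.2% + 0.6642 × 8.6% = 7.91%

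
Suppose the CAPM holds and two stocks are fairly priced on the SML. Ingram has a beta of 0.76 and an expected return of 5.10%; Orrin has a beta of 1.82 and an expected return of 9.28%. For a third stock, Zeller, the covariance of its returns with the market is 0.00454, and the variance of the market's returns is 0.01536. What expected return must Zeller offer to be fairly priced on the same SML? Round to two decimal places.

MRP = (9.28% − 5.10%) / (1.82 − 0.76) = 3.9434%
R_f = 5.10% − 0.76 × 3.9434% = 2.1030%
β_Zeller = Cov / Var(R_m) = 0.00454 / 0.01536 = 0.2956
E(R_Zeller) = R_f + β × MRP = 2.1030% + 0.2956 × 3.9434% = 3.27%

3.27%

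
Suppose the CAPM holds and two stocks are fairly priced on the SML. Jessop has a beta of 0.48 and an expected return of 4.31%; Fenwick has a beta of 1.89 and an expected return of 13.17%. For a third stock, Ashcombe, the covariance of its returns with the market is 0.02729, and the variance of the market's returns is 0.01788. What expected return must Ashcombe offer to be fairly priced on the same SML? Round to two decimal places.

MRP = (13.17% − 4.31%) / (1.89 − 0.48) = 6.2837%
R_f = 4.31% − 0.48 × 6.2837% = 1.2938%
β_Ashcombe = Cov / Var(R_m) = 0.02729 / 0.01788 = 1.5263
E(R_Ashcombe) = R_f + β × MRP = 1.2938% + 1.5263 × 6.2837% = 10.88%

10.88%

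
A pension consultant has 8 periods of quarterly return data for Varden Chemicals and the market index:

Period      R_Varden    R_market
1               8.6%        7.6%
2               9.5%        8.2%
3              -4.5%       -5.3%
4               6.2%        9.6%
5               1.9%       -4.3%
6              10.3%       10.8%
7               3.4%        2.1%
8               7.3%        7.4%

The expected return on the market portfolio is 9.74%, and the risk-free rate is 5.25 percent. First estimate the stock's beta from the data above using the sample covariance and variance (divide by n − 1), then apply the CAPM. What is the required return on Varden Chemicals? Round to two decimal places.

Mean R_i = (8.6 + 9.5 − 4.5 + 6.2 + 1.9 + 10.3 + 3.4 + 7.3) / 8 = 5.3375%
Mean R_m = (7.6 + 8.2 − 5.3 + 9.6 − 4.3 + 10.8 + 2.1 + 7.4) / 8 = 4.5125%
Σ(R_i − R̄_i)(R_m − R̄_m) = 198.1763  ⇒  Cov = 198.1763 / 7 = 28.3109
Σ(R_m − R̄_m)² = 276.6488  ⇒  Var(R_m) = 276.6488 / 7 = 39.5213
β = Cov / Var(R_m) = 28.3109 / 39.5213 = 0.7163
MRP = 9.74% − 5.25% = 4.49%
E(R) = R_f + β × MRP = 5.25% + 0.7163 × 4.49% = 8.47%

8.47%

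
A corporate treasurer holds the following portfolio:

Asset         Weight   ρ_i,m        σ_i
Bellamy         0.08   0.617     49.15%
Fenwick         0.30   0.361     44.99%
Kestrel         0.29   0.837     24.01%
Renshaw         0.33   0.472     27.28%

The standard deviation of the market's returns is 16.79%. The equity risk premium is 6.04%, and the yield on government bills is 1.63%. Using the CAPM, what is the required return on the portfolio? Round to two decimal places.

7.88%

β_Bellamy = 0.617 × 49.15% / 16.79% = 1.8062
β_Fenwick = 0.361 × 44.99% / 16.79% = 0.9673
β_Kestrel = 0.837 × 24.01% / 16.79% = 1.1969
β_Renshaw = 0.472 × 27.28% / 16.79% = 0.7669
β_P = Σ w_i β_i = 0.08×1.8062 + 0.30×0.9673 + 0.29×1.1969 + 0.33×0.7669 = 1.0349
E(R_P) = R_f + β_P × MRP = 1.63% + 1.0349 × 6.04% = 7.88%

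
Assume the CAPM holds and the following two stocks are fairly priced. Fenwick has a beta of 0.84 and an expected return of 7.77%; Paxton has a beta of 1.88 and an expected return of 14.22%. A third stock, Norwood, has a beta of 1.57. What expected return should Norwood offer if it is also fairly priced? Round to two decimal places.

12.30%

MRP (SML slope) = (14.22% − 7.77%) / (1.88 − 0.84) = 6.45% / 1.04 = 6.2019%
R_f (intercept) = 7.77% − 0.84 × 6.2019% = 2.5604%
E(R_Norwood) = R_f + β × MRP = 2.5604% + 1.57 × 6.2019% = 12.30%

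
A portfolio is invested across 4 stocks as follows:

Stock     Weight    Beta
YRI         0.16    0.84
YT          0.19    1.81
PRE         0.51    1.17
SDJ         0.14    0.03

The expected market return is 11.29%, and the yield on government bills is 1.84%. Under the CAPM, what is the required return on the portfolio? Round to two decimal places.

β_P = Σ w_i β_i = 0.16×0.84 + 0.19×1.81 + 0.51×1.17 + 0.14×0.03 = 1.0792
MRP = 11.29% − 1.84% = 9.45%
E(R_P) = R_f + β_P × MRP = 1.84% + 1.0792 × 9.45% = 12.04%

12.04%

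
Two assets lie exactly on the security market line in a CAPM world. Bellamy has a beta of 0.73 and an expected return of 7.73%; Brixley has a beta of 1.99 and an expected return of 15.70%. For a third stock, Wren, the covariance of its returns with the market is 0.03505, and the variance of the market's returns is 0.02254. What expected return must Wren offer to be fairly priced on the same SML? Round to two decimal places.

MRP = (15.70% − 7.73%) / (1.99 − 0.73) = 6.3254%
R_f = 7.73% − 0.73 × 6.3254% = 3.1125%
β_Wren = Cov / Var(R_m) = 0.03505 / 0.02254 = 1.5550
E(R_Wren) = R_f + β × MRP = 3.1125% + 1.5550 × 6.3254% = 12.95%

12.95%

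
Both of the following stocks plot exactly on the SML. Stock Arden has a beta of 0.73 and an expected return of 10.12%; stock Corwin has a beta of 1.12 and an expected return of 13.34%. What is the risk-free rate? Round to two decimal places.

4.09%

Both satisfy E(R) = R_f + β·MRP, so the slope of the SML is
MRP = (13.34% − 10.12%) / (1.12 − 0.73) = 3.22% / 0.39 = 8.2564%
R_f = E(R_Arden) − β_Arden·MRP = 10.12% − 0.73 × 8.2564% = 4.0928%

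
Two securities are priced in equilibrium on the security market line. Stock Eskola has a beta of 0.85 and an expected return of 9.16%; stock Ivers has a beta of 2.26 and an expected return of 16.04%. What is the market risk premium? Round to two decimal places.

4.88%

Both satisfy E(R) = R_f + β·MRP, so the slope of the SML is
MRP = (16.04% − 9.16%) / (2.26 − 0.85) = 6.88% / 1.41 = 4.8794%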